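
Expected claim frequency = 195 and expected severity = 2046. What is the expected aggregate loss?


E[S] = E[N] * E[X]
= 195 * 2046
= 398970


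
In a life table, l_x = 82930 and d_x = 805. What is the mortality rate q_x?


q_x = d_x / l_x
= 805 / 82930
= 0.0097


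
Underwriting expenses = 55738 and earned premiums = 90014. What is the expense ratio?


Expense ratio = expenses / premiums
= 55738 / 90014
= 0.6192


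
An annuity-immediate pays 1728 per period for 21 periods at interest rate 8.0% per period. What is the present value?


PV = PMT * (1 - (1+i)^(-n)) / i
= 1728 * (1 - (1+0.08)^(-21)) / 0.08
= 1728 * (1 - 0.198656) / 0.08
= 1728 * 10.016803
= 17309.0359


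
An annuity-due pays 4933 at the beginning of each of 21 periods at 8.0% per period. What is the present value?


PV_due = PMT * (1-(1+i)^(-n))/i * (1+i)
PV_immediate = 49412.89
PV_due = 49412.89 * 1.08
= 53365.9212


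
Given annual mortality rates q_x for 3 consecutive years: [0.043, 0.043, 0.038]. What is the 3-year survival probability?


p_k = 1 - q_k for each year
Survival = product of (1 - q_k)
= 0.957 * 0.957 * 0.962
= 0.881


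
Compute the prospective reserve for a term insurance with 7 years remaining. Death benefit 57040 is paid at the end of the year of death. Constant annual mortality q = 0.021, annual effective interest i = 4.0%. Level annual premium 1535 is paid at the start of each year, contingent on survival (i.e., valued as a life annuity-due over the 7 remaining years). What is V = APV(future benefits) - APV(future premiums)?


v = 1/(1+i) = 0.961538
APV(future benefits) per unit = sum_{k=0}^{6} k_p_x * q * v^(k+1) = 0.118768
APV(future benefits) = 57040 * 0.118768 = 6774.5454
Life annuity-due factor ä_{x:7} = sum_{k=0}^{6} k_p_x * v^k = 5.88186
APV(future premiums) = 1535 * 5.88186 = 9028.6552
V = 6774.5454 - 9028.6552
= -2254.1098


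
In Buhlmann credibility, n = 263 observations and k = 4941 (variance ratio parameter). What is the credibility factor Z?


Z = n / (n + k)
= 263 / (263 + 4941)
= 263 / 5204
= 0.0505


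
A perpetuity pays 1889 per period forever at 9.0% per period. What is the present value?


PV = PMT / i
= 1889 / 0.09
= 20988.8889


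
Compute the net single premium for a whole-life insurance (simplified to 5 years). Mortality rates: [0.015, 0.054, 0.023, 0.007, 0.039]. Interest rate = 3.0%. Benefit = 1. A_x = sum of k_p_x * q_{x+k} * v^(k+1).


v = 0.970874
Year 0: k_p_x=1.0, q=0.015, term=0.014563
Year 1: k_p_x=0.985, q=0.054, term=0.050137
Year 2: k_p_x=0.93181, q=0.023, term=0.019613
Year 3: k_p_x=0.910378, q=0.007, term=0.005662
Year 4: k_p_x=0.904006, q=0.039, term=0.030412
A_x = 0.1204


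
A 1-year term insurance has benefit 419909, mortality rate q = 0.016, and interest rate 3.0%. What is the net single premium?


NSP = benefit * q * v
v = 1/(1+i) = 0.970874
NSP = 419909 * 0.016 * 0.970874
= 6522.8583


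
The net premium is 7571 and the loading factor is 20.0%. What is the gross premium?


Gross = net * (1 + loading)
= 7571 * (1 + 0.2)
= 7571 * 1.2
= 9085.2


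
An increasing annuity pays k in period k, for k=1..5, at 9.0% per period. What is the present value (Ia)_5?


(Ia)_n = sum_{k=1}^{n} k * v^k, v = 1/(1+i)
v = 0.917431
Sum computed term by term:
(Ia)_5 = 11.0007


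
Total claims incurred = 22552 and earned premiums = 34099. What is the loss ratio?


Loss ratio = claims / premiums
= 22552 / 34099
= 0.6614


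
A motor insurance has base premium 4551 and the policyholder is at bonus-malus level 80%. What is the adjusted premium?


adjusted = base * BM_level / 100
= 4551 * 80 / 100
= 4551 * 0.8
= 3640.8


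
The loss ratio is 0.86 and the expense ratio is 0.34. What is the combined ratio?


Combined ratio = loss ratio + expense ratio
= 0.86 + 0.34
= 1.2


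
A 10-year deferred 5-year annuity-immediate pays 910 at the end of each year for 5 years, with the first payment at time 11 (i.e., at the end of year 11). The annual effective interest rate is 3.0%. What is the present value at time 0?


PV at time 10 of the 5-year annuity-immediate:
a_n = 910 * (1-(1+0.03)^(-5))/0.03 = 4167.5335
Discount back 10 years to time 0:
PV = 4167.5335 * (1+0.03)^(-10)
= 4167.5335 * 0.744094
= 3101.0363


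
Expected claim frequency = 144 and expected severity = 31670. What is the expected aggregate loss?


E[S] = E[N] * E[X]
= 144 * 31670
= 4.5605e+06


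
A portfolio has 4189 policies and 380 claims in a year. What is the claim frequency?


frequency = claims / policies
= 380 / 4189
= 0.0907


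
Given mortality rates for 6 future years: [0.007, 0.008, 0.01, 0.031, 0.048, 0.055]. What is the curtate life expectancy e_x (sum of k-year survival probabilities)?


e_x = sum_{k=1}^{n} k_p_x
k_p_x values:
  1_p_x = 0.993
  2_p_x = 0.985056
  3_p_x = 0.975205
  4_p_x = 0.944974
  5_p_x = 0.899615
  6_p_x = 0.850136
e_x = 5.648


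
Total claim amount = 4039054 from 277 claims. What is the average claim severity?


severity = total / number
= 4039054 / 277
= 14581.4224


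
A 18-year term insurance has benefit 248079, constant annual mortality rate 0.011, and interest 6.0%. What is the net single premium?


NSP = benefit * sum_{k=0}^{n-1} k_p_x * q * v^(k+1)
With constant q=0.011, v=0.943396
Sum = 0.11045
NSP = 248079 * 0.11045
= 27400.2911


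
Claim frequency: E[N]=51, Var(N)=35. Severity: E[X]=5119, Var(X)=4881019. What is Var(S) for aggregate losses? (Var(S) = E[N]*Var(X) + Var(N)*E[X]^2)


Var(S) = E[N]*Var(X) + Var(N)*E[X]^2
= 51*4881019 + 35*5119^2
= 248931969 + 917145635
= 1.1661e+09


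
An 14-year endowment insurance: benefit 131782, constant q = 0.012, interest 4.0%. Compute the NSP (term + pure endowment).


Term component = 15580.4344
Pure endowment = 14_p_x * v^14 * benefit = 0.844495 * 0.577475 * 131782 = 64266.7841
NSP = 79847.2185


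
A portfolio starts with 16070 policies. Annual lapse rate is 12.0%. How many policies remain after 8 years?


remaining = initial * (1 - lapse)^years
= 16070 * (1 - 0.12)^8
= 16070 * 0.359635
= 5779.3268


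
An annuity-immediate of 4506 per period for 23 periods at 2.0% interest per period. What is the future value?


FV = PMT * ((1+i)^n - 1) / i
= 4506 * ((1.02)^23 - 1) / 0.02
= 4506 * (1.576899 - 1) / 0.02
= 129975.4042


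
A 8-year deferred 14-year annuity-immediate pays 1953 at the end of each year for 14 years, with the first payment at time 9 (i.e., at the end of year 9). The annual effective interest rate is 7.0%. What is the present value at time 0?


PV at time 8 of the 14-year annuity-immediate:
a_n = 1953 * (1-(1+0.07)^(-14))/0.07 = 17079.899
Discount back 8 years to time 0:
PV = 17079.899 * (1+0.07)^(-8)
= 17079.899 * 0.582009
= 9940.6567


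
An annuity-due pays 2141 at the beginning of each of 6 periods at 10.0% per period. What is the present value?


PV_due = PMT * (1-(1+i)^(-n))/i * (1+i)
PV_immediate = 9324.6132
PV_due = 9324.6132 * 1.1
= 10257.0745


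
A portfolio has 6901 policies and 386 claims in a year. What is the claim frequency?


frequency = claims / policies
= 386 / 6901
= 0.0559


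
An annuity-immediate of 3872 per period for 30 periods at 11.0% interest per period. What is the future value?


FV = PMT * ((1+i)^n - 1) / i
= 3872 * ((1.11)^30 - 1) / 0.11
= 3872 * (22.892297 - 1) / 0.11
= 770608.8393


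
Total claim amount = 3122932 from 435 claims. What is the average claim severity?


severity = total / number
= 3122932 / 435
= 7179.154


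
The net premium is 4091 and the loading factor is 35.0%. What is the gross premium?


Gross = net * (1 + loading)
= 4091 * (1 + 0.35)
= 4091 * 1.35
= 5522.85


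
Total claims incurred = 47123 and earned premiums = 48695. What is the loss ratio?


Loss ratio = claims / premiums
= 47123 / 48695
= 0.9677


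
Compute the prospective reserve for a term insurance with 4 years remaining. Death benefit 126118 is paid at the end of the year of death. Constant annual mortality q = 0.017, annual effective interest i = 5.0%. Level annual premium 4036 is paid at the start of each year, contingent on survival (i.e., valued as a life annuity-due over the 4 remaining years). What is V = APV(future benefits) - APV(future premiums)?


v = 1/(1+i) = 0.952381
APV(future benefits) per unit = sum_{k=0}^{3} k_p_x * q * v^(k+1) = 0.058823
APV(future benefits) = 126118 * 0.058823 = 7418.6072
Life annuity-due factor ä_{x:4} = sum_{k=0}^{3} k_p_x * v^k = 3.63317
APV(future premiums) = 4036 * 3.63317 = 14663.4728
V = 7418.6072 - 14663.4728
= -7244.8656


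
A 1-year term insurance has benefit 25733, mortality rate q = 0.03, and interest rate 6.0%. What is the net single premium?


NSP = benefit * q * v
v = 1/(1+i) = 0.943396
NSP = 25733 * 0.03 * 0.943396
= 728.2925


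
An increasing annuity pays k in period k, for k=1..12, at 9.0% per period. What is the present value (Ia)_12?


(Ia)_n = sum_{k=1}^{n} k * v^k, v = 1/(1+i)
v = 0.917431
Sum computed term by term:
(Ia)_12 = 39.3197


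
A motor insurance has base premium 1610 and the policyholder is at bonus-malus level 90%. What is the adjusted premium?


adjusted = base * BM_level / 100
= 1610 * 90 / 100
= 1610 * 0.9
= 1449.0


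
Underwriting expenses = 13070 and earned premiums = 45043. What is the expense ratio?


Expense ratio = expenses / premiums
= 13070 / 45043
= 0.2902


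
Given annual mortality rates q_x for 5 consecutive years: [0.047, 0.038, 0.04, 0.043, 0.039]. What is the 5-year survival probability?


p_k = 1 - q_k for each year
Survival = product of (1 - q_k)
= 0.953 * 0.962 * 0.96 * 0.957 * 0.961
= 0.8094


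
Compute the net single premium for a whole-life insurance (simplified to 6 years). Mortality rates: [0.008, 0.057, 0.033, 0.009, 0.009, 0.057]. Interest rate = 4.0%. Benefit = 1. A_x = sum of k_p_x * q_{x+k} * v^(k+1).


v = 0.961538
Year 0: k_p_x=1.0, q=0.008, term=0.007692
Year 1: k_p_x=0.992, q=0.057, term=0.052278
Year 2: k_p_x=0.935456, q=0.033, term=0.027443
Year 3: k_p_x=0.904586, q=0.009, term=0.006959
Year 4: k_p_x=0.896445, q=0.009, term=0.006631
Year 5: k_p_x=0.888377, q=0.057, term=0.04002
A_x = 0.141


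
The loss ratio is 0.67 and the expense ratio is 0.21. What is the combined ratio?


Combined ratio = loss ratio + expense ratio
= 0.67 + 0.21
= 0.88


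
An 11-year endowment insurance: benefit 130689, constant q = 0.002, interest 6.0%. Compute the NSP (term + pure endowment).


Term component = 2043.3293
Pure endowment = 11_p_x * v^11 * benefit = 0.978219 * 0.526788 * 130689 = 67345.793
NSP = 69389.1223


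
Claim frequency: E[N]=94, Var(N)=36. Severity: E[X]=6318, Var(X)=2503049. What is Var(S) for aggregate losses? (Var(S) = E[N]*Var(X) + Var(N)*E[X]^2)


Var(S) = E[N]*Var(X) + Var(N)*E[X]^2
= 94*2503049 + 36*6318^2
= 235286606 + 1437016464
= 1.6723e+09


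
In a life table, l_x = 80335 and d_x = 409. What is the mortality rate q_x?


q_x = d_x / l_x
= 409 / 80335
= 0.0051


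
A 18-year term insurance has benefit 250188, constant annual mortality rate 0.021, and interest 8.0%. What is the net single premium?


NSP = benefit * sum_{k=0}^{n-1} k_p_x * q * v^(k+1)
With constant q=0.021, v=0.925926
Sum = 0.17241
NSP = 250188 * 0.17241
= 43134.9455


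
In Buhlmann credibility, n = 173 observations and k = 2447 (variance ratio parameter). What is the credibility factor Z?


Z = n / (n + k)
= 173 / (173 + 2447)
= 173 / 2620
= 0.066


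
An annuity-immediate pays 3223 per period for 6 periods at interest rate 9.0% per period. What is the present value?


PV = PMT * (1 - (1+i)^(-n)) / i
= 3223 * (1 - (1+0.09)^(-6)) / 0.09
= 3223 * (1 - 0.596267) / 0.09
= 3223 * 4.485919
= 14458.1156


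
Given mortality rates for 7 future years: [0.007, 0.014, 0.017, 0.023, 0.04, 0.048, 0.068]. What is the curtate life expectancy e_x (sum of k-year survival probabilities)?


e_x = sum_{k=1}^{n} k_p_x
k_p_x values:
  1_p_x = 0.993
  2_p_x = 0.979098
  3_p_x = 0.962453
  4_p_x = 0.940317
  5_p_x = 0.902704
  6_p_x = 0.859374
  7_p_x = 0.800937
e_x = 6.4379


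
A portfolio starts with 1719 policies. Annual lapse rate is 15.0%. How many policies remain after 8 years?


remaining = initial * (1 - lapse)^years
= 1719 * (1 - 0.15)^8
= 1719 * 0.272491
= 468.4112


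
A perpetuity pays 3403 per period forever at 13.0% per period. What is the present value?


PV = PMT / i
= 3403 / 0.13
= 26176.9231


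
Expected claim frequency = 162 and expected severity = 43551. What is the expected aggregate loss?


E[S] = E[N] * E[X]
= 162 * 43551
= 7.0553e+06


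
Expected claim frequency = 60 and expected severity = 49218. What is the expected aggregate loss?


E[S] = E[N] * E[X]
= 60 * 49218
= 2.9531e+06


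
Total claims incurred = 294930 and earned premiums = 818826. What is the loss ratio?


Loss ratio = claims / premiums
= 294930 / 818826
= 0.3602


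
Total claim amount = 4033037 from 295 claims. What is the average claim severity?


severity = total / number
= 4033037 / 295
= 13671.3119


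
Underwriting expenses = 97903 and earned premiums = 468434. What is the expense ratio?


Expense ratio = expenses / premiums
= 97903 / 468434
= 0.209


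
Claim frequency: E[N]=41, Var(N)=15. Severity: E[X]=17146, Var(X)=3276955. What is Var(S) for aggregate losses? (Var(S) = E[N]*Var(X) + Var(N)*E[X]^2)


Var(S) = E[N]*Var(X) + Var(N)*E[X]^2
= 41*3276955 + 15*17146^2
= 134355155 + 4409779740
= 4.5441e+09


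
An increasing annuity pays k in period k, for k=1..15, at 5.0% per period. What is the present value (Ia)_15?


(Ia)_n = sum_{k=1}^{n} k * v^k, v = 1/(1+i)
v = 0.952381
Sum computed term by term:
(Ia)_15 = 73.6677


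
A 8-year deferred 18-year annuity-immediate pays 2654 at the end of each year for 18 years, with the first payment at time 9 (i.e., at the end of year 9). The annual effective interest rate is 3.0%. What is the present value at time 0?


PV at time 8 of the 18-year annuity-immediate:
a_n = 2654 * (1-(1+0.03)^(-18))/0.03 = 36501.8237
Discount back 8 years to time 0:
PV = 36501.8237 * (1+0.03)^(-8)
= 36501.8237 * 0.789409
= 28814.8767


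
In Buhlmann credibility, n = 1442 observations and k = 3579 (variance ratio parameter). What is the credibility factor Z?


Z = n / (n + k)
= 1442 / (1442 + 3579)
= 1442 / 5021
= 0.2872


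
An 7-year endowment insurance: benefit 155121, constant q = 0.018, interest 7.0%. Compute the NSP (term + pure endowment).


Term component = 14329.0891
Pure endowment = 7_p_x * v^7 * benefit = 0.880604 * 0.62275 * 155121 = 85067.6757
NSP = 99396.7647


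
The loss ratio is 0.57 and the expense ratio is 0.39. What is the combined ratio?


Combined ratio = loss ratio + expense ratio
= 0.57 + 0.39
= 0.96


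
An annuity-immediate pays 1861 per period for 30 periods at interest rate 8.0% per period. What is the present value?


PV = PMT * (1 - (1+i)^(-n)) / i
= 1861 * (1 - (1+0.08)^(-30)) / 0.08
= 1861 * (1 - 0.099377) / 0.08
= 1861 * 11.257783
= 20950.7348


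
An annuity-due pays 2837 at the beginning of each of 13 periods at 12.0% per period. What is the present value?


PV_due = PMT * (1-(1+i)^(-n))/i * (1+i)
PV_immediate = 18223.6069
PV_due = 18223.6069 * 1.12
= 20410.4397


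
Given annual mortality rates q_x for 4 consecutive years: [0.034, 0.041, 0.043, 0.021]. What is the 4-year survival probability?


p_k = 1 - q_k for each year
Survival = product of (1 - q_k)
= 0.966 * 0.959 * 0.957 * 0.979
= 0.8679


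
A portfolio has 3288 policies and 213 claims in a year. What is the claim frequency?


frequency = claims / policies
= 213 / 3288
= 0.0648


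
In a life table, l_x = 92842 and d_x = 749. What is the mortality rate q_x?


q_x = d_x / l_x
= 749 / 92842
= 0.0081


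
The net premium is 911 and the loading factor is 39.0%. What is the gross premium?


Gross = net * (1 + loading)
= 911 * (1 + 0.39)
= 911 * 1.39
= 1266.29


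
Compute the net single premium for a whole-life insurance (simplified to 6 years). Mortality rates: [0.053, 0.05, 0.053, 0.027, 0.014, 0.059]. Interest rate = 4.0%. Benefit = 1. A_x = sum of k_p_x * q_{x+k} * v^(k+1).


v = 0.961538
Year 0: k_p_x=1.0, q=0.053, term=0.050962
Year 1: k_p_x=0.947, q=0.05, term=0.043778
Year 2: k_p_x=0.89965, q=0.053, term=0.042389
Year 3: k_p_x=0.851969, q=0.027, term=0.019663
Year 4: k_p_x=0.828965, q=0.014, term=0.009539
Year 5: k_p_x=0.81736, q=0.059, term=0.038112
A_x = 0.2044


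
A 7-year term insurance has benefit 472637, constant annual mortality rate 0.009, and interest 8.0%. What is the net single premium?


NSP = benefit * sum_{k=0}^{n-1} k_p_x * q * v^(k+1)
With constant q=0.009, v=0.925926
Sum = 0.045737
NSP = 472637 * 0.045737
= 21617.1718


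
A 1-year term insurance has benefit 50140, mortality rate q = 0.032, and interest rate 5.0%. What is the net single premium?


NSP = benefit * q * v
v = 1/(1+i) = 0.952381
NSP = 50140 * 0.032 * 0.952381
= 1528.0762


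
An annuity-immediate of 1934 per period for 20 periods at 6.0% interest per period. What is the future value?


FV = PMT * ((1+i)^n - 1) / i
= 1934 * ((1.06)^20 - 1) / 0.06
= 1934 * (3.207135 - 1) / 0.06
= 71143.3334


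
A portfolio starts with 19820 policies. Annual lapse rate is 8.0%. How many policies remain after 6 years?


remaining = initial * (1 - lapse)^years
= 19820 * (1 - 0.08)^6
= 19820 * 0.606355
= 12017.9561


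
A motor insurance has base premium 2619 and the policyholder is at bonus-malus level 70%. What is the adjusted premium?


adjusted = base * BM_level / 100
= 2619 * 70 / 100
= 2619 * 0.7
= 1833.3


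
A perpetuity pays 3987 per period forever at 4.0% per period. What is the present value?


PV = PMT / i
= 3987 / 0.04
= 99675.0


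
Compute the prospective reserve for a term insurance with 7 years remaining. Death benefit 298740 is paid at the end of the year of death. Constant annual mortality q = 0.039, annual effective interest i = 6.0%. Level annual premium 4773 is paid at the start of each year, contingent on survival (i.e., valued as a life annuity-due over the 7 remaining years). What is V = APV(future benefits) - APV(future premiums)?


v = 1/(1+i) = 0.943396
APV(future benefits) per unit = sum_{k=0}^{6} k_p_x * q * v^(k+1) = 0.195626
APV(future benefits) = 298740 * 0.195626 = 58441.3082
Life annuity-due factor ä_{x:7} = sum_{k=0}^{6} k_p_x * v^k = 5.317014
APV(future premiums) = 4773 * 5.317014 = 25378.1082
V = 58441.3082 - 25378.1082
= 33063.2


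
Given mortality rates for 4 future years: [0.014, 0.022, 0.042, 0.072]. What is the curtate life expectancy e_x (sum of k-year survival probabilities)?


e_x = sum_{k=1}^{n} k_p_x
k_p_x values:
  1_p_x = 0.986
  2_p_x = 0.964308
  3_p_x = 0.923807
  4_p_x = 0.857293
e_x = 3.7314


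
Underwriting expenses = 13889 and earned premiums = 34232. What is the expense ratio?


Expense ratio = expenses / premiums
= 13889 / 34232
= 0.4057


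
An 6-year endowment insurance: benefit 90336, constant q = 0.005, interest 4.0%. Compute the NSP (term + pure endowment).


Term component = 2339.7075
Pure endowment = 6_p_x * v^6 * benefit = 0.970373 * 0.790315 * 90336 = 69278.6323
NSP = 71618.3398


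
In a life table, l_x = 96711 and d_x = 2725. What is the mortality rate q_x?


q_x = d_x / l_x
= 2725 / 96711
= 0.0282


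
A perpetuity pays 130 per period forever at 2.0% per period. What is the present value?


PV = PMT / i
= 130 / 0.02
= 6500.0


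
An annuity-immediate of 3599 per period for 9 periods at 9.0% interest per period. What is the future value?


FV = PMT * ((1+i)^n - 1) / i
= 3599 * ((1.09)^9 - 1) / 0.09
= 3599 * (2.171893 - 1) / 0.09
= 46862.7101


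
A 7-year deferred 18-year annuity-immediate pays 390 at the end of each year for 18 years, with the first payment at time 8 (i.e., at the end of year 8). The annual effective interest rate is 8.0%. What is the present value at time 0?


PV at time 7 of the 18-year annuity-immediate:
a_n = 390 * (1-(1+0.08)^(-18))/0.08 = 3655.036
Discount back 7 years to time 0:
PV = 3655.036 * (1+0.08)^(-7)
= 3655.036 * 0.58349
= 2132.6784


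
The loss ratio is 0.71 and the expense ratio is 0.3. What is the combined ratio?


Combined ratio = loss ratio + expense ratio
= 0.71 + 0.3
= 1.01


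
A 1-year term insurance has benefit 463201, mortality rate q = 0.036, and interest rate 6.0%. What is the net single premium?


NSP = benefit * q * v
v = 1/(1+i) = 0.943396
NSP = 463201 * 0.036 * 0.943396
= 15731.3547


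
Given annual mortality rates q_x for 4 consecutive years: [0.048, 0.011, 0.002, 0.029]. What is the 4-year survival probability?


p_k = 1 - q_k for each year
Survival = product of (1 - q_k)
= 0.952 * 0.989 * 0.998 * 0.971
= 0.9124


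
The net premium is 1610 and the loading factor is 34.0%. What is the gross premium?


Gross = net * (1 + loading)
= 1610 * (1 + 0.34)
= 1610 * 1.34
= 2157.4


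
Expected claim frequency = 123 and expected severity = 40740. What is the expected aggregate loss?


E[S] = E[N] * E[X]
= 123 * 40740
= 5.0110e+06


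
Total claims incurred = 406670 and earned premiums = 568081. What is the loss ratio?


Loss ratio = claims / premiums
= 406670 / 568081
= 0.7159


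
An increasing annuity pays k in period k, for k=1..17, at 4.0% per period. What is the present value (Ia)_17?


(Ia)_n = sum_{k=1}^{n} k * v^k, v = 1/(1+i)
v = 0.961538
Sum computed term by term:
(Ia)_17 = 98.1238


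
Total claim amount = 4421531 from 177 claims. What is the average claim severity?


severity = total / number
= 4421531 / 177
= 24980.4011


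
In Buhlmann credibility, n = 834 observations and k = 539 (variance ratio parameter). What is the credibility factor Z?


Z = n / (n + k)
= 834 / (834 + 539)
= 834 / 1373
= 0.6074


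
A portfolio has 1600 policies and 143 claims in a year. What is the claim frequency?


frequency = claims / policies
= 143 / 1600
= 0.0894


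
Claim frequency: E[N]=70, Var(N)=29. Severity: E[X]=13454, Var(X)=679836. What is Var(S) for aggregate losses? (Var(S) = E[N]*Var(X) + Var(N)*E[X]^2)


Var(S) = E[N]*Var(X) + Var(N)*E[X]^2
= 70*679836 + 29*13454^2
= 47588520 + 5249293364
= 5.2969e+09


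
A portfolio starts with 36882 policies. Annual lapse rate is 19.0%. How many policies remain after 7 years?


remaining = initial * (1 - lapse)^years
= 36882 * (1 - 0.19)^7
= 36882 * 0.228768
= 8437.4186


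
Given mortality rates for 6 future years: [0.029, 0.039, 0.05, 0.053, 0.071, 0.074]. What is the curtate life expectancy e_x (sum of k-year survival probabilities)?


e_x = sum_{k=1}^{n} k_p_x
k_p_x values:
  1_p_x = 0.971
  2_p_x = 0.933131
  3_p_x = 0.886474
  4_p_x = 0.839491
  5_p_x = 0.779887
  6_p_x = 0.722176
e_x = 5.1322


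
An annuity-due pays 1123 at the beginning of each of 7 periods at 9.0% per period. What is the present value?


PV_due = PMT * (1-(1+i)^(-n))/i * (1+i)
PV_immediate = 5652.006
PV_due = 5652.006 * 1.09
= 6160.6866


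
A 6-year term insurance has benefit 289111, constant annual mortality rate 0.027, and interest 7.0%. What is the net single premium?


NSP = benefit * sum_{k=0}^{n-1} k_p_x * q * v^(k+1)
With constant q=0.027, v=0.934579
Sum = 0.120964
NSP = 289111 * 0.120964
= 34972.1398


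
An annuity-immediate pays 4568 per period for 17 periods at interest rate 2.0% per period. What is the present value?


PV = PMT * (1 - (1+i)^(-n)) / i
= 4568 * (1 - (1+0.02)^(-17)) / 0.02
= 4568 * (1 - 0.714163) / 0.02
= 4568 * 14.291872
= 65285.2707


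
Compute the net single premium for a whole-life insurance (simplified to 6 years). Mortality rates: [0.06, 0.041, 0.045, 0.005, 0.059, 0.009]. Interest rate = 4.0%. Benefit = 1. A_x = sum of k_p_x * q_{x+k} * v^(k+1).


v = 0.961538
Year 0: k_p_x=1.0, q=0.06, term=0.057692
Year 1: k_p_x=0.94, q=0.041, term=0.035632
Year 2: k_p_x=0.90146, q=0.045, term=0.036063
Year 3: k_p_x=0.860894, q=0.005, term=0.003679
Year 4: k_p_x=0.85659, q=0.059, term=0.041539
Year 5: k_p_x=0.806051, q=0.009, term=0.005733
A_x = 0.1803


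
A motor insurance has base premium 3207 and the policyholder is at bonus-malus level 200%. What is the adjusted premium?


adjusted = base * BM_level / 100
= 3207 * 200 / 100
= 3207 * 2.0
= 6414.0


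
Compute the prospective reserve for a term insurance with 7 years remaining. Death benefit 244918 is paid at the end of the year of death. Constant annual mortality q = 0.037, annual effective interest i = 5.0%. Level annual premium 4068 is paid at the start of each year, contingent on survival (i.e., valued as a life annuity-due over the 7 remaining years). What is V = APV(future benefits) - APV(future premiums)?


v = 1/(1+i) = 0.952381
APV(future benefits) per unit = sum_{k=0}^{6} k_p_x * q * v^(k+1) = 0.193152
APV(future benefits) = 244918 * 0.193152 = 47306.3891
Life annuity-due factor ä_{x:7} = sum_{k=0}^{6} k_p_x * v^k = 5.481339
APV(future premiums) = 4068 * 5.481339 = 22298.0874
V = 47306.3891 - 22298.0874
= 25008.3016


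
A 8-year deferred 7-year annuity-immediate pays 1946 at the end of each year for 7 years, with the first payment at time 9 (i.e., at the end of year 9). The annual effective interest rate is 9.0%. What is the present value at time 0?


PV at time 8 of the 7-year annuity-immediate:
a_n = 1946 * (1-(1+0.09)^(-7))/0.09 = 9794.1262
Discount back 8 years to time 0:
PV = 9794.1262 * (1+0.09)^(-8)
= 9794.1262 * 0.501866
= 4915.3417


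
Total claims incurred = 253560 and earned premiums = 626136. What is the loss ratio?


Loss ratio = claims / premiums
= 253560 / 626136
= 0.405


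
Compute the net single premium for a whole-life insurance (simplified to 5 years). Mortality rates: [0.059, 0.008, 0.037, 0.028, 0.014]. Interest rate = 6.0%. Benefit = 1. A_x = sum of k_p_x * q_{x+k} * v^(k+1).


v = 0.943396
Year 0: k_p_x=1.0, q=0.059, term=0.05566
Year 1: k_p_x=0.941, q=0.008, term=0.0067
Year 2: k_p_x=0.933472, q=0.037, term=0.028999
Year 3: k_p_x=0.898934, q=0.028, term=0.019937
Year 4: k_p_x=0.873763, q=0.014, term=0.009141
A_x = 0.1204


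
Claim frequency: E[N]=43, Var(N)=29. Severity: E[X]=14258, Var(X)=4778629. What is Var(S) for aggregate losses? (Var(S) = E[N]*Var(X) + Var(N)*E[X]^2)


Var(S) = E[N]*Var(X) + Var(N)*E[X]^2
= 43*4778629 + 29*14258^2
= 205481047 + 5895426356
= 6.1009e+09


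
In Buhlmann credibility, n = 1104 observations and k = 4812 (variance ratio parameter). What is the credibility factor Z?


Z = n / (n + k)
= 1104 / (1104 + 4812)
= 1104 / 5916
= 0.1866


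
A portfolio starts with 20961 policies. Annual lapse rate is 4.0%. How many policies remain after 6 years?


remaining = initial * (1 - lapse)^years
= 20961 * (1 - 0.04)^6
= 20961 * 0.782758
= 16407.386


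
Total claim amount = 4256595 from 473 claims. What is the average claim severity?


severity = total / number
= 4256595 / 473
= 8999.1438


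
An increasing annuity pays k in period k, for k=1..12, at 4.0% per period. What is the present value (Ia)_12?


(Ia)_n = sum_{k=1}^{n} k * v^k, v = 1/(1+i)
v = 0.961538
Sum computed term by term:
(Ia)_12 = 56.6328


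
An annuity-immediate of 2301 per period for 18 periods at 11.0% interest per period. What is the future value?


FV = PMT * ((1+i)^n - 1) / i
= 2301 * ((1.11)^18 - 1) / 0.11
= 2301 * (6.543553 - 1) / 0.11
= 115961.0476


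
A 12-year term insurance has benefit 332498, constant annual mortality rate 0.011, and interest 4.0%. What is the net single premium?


NSP = benefit * sum_{k=0}^{n-1} k_p_x * q * v^(k+1)
With constant q=0.011, v=0.961538
Sum = 0.097715
NSP = 332498 * 0.097715
= 32489.8917


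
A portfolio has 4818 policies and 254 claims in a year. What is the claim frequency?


frequency = claims / policies
= 254 / 4818
= 0.0527


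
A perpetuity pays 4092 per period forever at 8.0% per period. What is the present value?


PV = PMT / i
= 4092 / 0.08
= 51150.0


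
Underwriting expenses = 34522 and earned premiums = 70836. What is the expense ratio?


Expense ratio = expenses / premiums
= 34522 / 70836
= 0.4874


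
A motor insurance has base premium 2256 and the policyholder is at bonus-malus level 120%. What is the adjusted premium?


adjusted = base * BM_level / 100
= 2256 * 120 / 100
= 2256 * 1.2
= 2707.2


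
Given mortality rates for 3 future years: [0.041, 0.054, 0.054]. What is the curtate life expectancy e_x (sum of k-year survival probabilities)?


e_x = sum_{k=1}^{n} k_p_x
k_p_x values:
  1_p_x = 0.959
  2_p_x = 0.907214
  3_p_x = 0.858224
e_x = 2.7244


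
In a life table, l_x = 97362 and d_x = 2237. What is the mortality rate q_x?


q_x = d_x / l_x
= 2237 / 97362
= 0.023


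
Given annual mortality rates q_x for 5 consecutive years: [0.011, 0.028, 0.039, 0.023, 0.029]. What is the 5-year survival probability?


p_k = 1 - q_k for each year
Survival = product of (1 - q_k)
= 0.989 * 0.972 * 0.961 * 0.977 * 0.971
= 0.8764


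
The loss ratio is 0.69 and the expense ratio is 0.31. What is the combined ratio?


Combined ratio = loss ratio + expense ratio
= 0.69 + 0.31
= 1.0


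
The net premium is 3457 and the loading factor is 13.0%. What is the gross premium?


Gross = net * (1 + loading)
= 3457 * (1 + 0.13)
= 3457 * 1.13
= 3906.41


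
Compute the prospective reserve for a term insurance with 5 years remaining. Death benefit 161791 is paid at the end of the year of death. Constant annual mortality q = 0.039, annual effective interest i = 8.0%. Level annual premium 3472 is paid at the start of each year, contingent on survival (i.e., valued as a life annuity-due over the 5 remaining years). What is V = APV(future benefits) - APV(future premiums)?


v = 1/(1+i) = 0.925926
APV(future benefits) per unit = sum_{k=0}^{4} k_p_x * q * v^(k+1) = 0.144914
APV(future benefits) = 161791 * 0.144914 = 23445.8485
Life annuity-due factor ä_{x:5} = sum_{k=0}^{4} k_p_x * v^k = 4.013015
APV(future premiums) = 3472 * 4.013015 = 13933.1868
V = 23445.8485 - 13933.1868
= 9512.6617


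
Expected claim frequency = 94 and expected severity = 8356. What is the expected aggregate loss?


E[S] = E[N] * E[X]
= 94 * 8356
= 785464


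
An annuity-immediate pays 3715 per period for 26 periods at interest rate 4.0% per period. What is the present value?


PV = PMT * (1 - (1+i)^(-n)) / i
= 3715 * (1 - (1+0.04)^(-26)) / 0.04
= 3715 * (1 - 0.360689) / 0.04
= 3715 * 15.982769
= 59375.9875


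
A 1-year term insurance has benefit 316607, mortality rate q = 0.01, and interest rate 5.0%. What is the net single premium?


NSP = benefit * q * v
v = 1/(1+i) = 0.952381
NSP = 316607 * 0.01 * 0.952381
= 3015.3048


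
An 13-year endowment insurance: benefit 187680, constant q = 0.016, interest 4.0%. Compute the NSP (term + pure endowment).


Term component = 27510.0946
Pure endowment = 13_p_x * v^13 * benefit = 0.810842 * 0.600574 * 187680 = 91394.6688
NSP = 118904.7634


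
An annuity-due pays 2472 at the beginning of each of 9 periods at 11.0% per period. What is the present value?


PV_due = PMT * (1-(1+i)^(-n))/i * (1+i)
PV_immediate = 13687.5815
PV_due = 13687.5815 * 1.11
= 15193.2155


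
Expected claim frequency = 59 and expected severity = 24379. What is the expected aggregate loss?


E[S] = E[N] * E[X]
= 59 * 24379
= 1.4384e+06


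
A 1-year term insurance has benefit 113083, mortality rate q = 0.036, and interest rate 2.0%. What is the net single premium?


NSP = benefit * q * v
v = 1/(1+i) = 0.980392
NSP = 113083 * 0.036 * 0.980392
= 3991.1647


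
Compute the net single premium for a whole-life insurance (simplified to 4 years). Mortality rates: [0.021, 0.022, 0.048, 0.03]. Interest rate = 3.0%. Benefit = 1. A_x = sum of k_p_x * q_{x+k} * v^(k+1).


v = 0.970874
Year 0: k_p_x=1.0, q=0.021, term=0.020388
Year 1: k_p_x=0.979, q=0.022, term=0.020302
Year 2: k_p_x=0.957462, q=0.048, term=0.042058
Year 3: k_p_x=0.911504, q=0.03, term=0.024296
A_x = 0.107


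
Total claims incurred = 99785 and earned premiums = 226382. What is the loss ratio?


Loss ratio = claims / premiums
= 99785 / 226382
= 0.4408


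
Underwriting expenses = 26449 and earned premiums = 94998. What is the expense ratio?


Expense ratio = expenses / premiums
= 26449 / 94998
= 0.2784


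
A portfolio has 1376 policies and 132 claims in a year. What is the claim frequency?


frequency = claims / policies
= 132 / 1376
= 0.0959


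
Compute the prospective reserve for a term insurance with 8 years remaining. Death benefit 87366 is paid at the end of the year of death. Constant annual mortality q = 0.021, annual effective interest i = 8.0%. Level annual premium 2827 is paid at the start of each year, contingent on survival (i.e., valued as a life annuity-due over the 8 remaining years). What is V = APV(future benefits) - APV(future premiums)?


v = 1/(1+i) = 0.925926
APV(future benefits) per unit = sum_{k=0}^{7} k_p_x * q * v^(k+1) = 0.113129
APV(future benefits) = 87366 * 0.113129 = 9883.6534
Life annuity-due factor ä_{x:8} = sum_{k=0}^{7} k_p_x * v^k = 5.818078
APV(future premiums) = 2827 * 5.818078 = 16447.7057
V = 9883.6534 - 16447.7057
= -6564.0522


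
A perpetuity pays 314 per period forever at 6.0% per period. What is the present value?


PV = PMT / i
= 314 / 0.06
= 5233.3333


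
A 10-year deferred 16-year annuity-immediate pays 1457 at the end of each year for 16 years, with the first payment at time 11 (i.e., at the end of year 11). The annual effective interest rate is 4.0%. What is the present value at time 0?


PV at time 10 of the 16-year annuity-immediate:
a_n = 1457 * (1-(1+0.04)^(-16))/0.04 = 16977.3947
Discount back 10 years to time 0:
PV = 16977.3947 * (1+0.04)^(-10)
= 16977.3947 * 0.675564
= 11469.3195


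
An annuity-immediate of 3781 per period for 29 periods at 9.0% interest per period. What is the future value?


FV = PMT * ((1+i)^n - 1) / i
= 3781 * ((1.09)^29 - 1) / 0.09
= 3781 * (12.172182 - 1) / 0.09
= 469355.7828


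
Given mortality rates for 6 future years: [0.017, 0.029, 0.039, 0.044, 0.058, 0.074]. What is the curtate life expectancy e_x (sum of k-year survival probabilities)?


e_x = sum_{k=1}^{n} k_p_x
k_p_x values:
  1_p_x = 0.983
  2_p_x = 0.954493
  3_p_x = 0.917268
  4_p_x = 0.876908
  5_p_x = 0.826047
  6_p_x = 0.76492
e_x = 5.3226


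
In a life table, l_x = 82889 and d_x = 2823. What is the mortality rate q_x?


q_x = d_x / l_x
= 2823 / 82889
= 0.0341


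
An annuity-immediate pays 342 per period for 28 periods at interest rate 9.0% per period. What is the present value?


PV = PMT * (1 - (1+i)^(-n)) / i
= 342 * (1 - (1+0.09)^(-28)) / 0.09
= 342 * (1 - 0.089548) / 0.09
= 342 * 10.116128
= 3459.7159


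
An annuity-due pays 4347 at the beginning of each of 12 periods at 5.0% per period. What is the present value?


PV_due = PMT * (1-(1+i)^(-n))/i * (1+i)
PV_immediate = 38528.5549
PV_due = 38528.5549 * 1.05
= 40454.9826


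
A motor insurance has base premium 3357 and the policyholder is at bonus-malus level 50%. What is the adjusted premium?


adjusted = base * BM_level / 100
= 3357 * 50 / 100
= 3357 * 0.5
= 1678.5


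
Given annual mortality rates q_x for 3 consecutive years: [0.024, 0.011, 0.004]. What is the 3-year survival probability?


p_k = 1 - q_k for each year
Survival = product of (1 - q_k)
= 0.976 * 0.989 * 0.996
= 0.9614


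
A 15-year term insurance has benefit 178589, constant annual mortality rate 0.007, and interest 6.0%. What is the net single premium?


NSP = benefit * sum_{k=0}^{n-1} k_p_x * q * v^(k+1)
With constant q=0.007, v=0.943396
Sum = 0.065243
NSP = 178589 * 0.065243
= 11651.6075


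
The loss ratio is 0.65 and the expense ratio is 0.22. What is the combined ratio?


Combined ratio = loss ratio + expense ratio
= 0.65 + 0.22
= 0.87


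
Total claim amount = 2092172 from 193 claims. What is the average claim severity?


severity = total / number
= 2092172 / 193
= 10840.2694


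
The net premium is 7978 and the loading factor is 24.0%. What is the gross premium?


Gross = net * (1 + loading)
= 7978 * (1 + 0.24)
= 7978 * 1.24
= 9892.72


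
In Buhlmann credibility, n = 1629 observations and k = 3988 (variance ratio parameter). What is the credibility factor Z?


Z = n / (n + k)
= 1629 / (1629 + 3988)
= 1629 / 5617
= 0.29


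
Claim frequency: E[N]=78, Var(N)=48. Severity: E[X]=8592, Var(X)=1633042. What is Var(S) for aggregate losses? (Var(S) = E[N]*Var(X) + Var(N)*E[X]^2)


Var(S) = E[N]*Var(X) + Var(N)*E[X]^2
= 78*1633042 + 48*8592^2
= 127377276 + 3543478272
= 3.6709e+09


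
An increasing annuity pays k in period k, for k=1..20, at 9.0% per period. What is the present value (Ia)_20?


(Ia)_n = sum_{k=1}^{n} k * v^k, v = 1/(1+i)
v = 0.917431
Sum computed term by term:
(Ia)_20 = 70.9055


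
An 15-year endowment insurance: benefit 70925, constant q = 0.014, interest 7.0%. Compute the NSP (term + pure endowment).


Term component = 8353.1043
Pure endowment = 15_p_x * v^15 * benefit = 0.809382 * 0.362446 * 70925 = 20806.3741
NSP = 29159.4784


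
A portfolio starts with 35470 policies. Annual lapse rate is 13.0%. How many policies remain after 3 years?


remaining = initial * (1 - lapse)^years
= 35470 * (1 - 0.13)^3
= 35470 * 0.658503
= 23357.1014


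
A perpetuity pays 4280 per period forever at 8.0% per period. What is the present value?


PV = PMT / i
= 4280 / 0.08
= 53500.0


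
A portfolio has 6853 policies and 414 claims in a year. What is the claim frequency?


frequency = claims / policies
= 414 / 6853
= 0.0604


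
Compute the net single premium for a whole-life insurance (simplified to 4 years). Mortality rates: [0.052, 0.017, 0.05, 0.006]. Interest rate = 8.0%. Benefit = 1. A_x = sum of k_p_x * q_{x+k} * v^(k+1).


v = 0.925926
Year 0: k_p_x=1.0, q=0.052, term=0.048148
Year 1: k_p_x=0.948, q=0.017, term=0.013817
Year 2: k_p_x=0.931884, q=0.05, term=0.036988
Year 3: k_p_x=0.88529, q=0.006, term=0.003904
A_x = 0.1029


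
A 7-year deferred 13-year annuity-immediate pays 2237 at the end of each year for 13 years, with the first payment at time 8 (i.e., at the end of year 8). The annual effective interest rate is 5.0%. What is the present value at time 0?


PV at time 7 of the 13-year annuity-immediate:
a_n = 2237 * (1-(1+0.05)^(-13))/0.05 = 21013.4228
Discount back 7 years to time 0:
PV = 21013.4228 * (1+0.05)^(-7)
= 21013.4228 * 0.710681
= 14933.8472


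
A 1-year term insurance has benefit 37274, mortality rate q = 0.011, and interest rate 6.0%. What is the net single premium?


NSP = benefit * q * v
v = 1/(1+i) = 0.943396
NSP = 37274 * 0.011 * 0.943396
= 386.8057


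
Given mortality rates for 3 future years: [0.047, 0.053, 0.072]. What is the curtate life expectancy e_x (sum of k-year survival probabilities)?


e_x = sum_{k=1}^{n} k_p_x
k_p_x values:
  1_p_x = 0.953
  2_p_x = 0.902491
  3_p_x = 0.837512
e_x = 2.693


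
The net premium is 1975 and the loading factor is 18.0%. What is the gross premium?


Gross = net * (1 + loading)
= 1975 * (1 + 0.18)
= 1975 * 1.18
= 2330.5


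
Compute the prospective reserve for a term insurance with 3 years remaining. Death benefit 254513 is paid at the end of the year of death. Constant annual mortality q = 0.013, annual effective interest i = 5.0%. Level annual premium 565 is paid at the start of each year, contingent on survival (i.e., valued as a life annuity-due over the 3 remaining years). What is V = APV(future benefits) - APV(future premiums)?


v = 1/(1+i) = 0.952381
APV(future benefits) per unit = sum_{k=0}^{2} k_p_x * q * v^(k+1) = 0.034959
APV(future benefits) = 254513 * 0.034959 = 8897.4836
Life annuity-due factor ä_{x:3} = sum_{k=0}^{2} k_p_x * v^k = 2.8236
APV(future premiums) = 565 * 2.8236 = 1595.334
V = 8897.4836 - 1595.334
= 7302.1496
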